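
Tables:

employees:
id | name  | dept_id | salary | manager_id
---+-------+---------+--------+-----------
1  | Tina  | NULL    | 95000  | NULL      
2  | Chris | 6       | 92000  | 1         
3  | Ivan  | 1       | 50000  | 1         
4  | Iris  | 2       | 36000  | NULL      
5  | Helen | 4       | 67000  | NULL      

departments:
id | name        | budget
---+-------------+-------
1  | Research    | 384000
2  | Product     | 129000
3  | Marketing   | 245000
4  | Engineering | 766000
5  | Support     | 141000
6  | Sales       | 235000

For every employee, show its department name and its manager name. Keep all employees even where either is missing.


Two LEFT JOINs from the same base table employees: one to departments via dept_id, one to employees itself via manager_id. Both are LEFT so every employee is preserved.
Match against departments:
  - employee 1 (Tina): dept_id=NULL, no match -> kept with NULL
  - employee 2 (Chris): dept_id=6 -> matches Sales
  - employee 3 (Ivan): dept_id=1 -> matches Research
  - employee 4 (Iris): dept_id=2 -> matches Product
  - employee 5 (Helen): dept_id=4 -> matches Engineering
Match against employees (self):
  - employee 1 (Tina): manager_id=NULL -> NULL
  - employee 2 (Chris): manager_id=1 -> Tina
  - employee 3 (Ivan): manager_id=1 -> Tina
  - employee 4 (Iris): manager_id=NULL -> NULL
  - employee 5 (Helen): manager_id=NULL -> NULL

SQL:
SELECT a.name, b.name AS department, c.name AS manager
FROM employees a
LEFT JOIN departments b ON a.dept_id = b.id
LEFT JOIN employees c ON a.manager_id = c.id

Result:
name  | department  | manager
------+-------------+--------
Tina  | NULL        | NULL   
Chris | Sales       | Tina   
Ivan  | Research    | Tina   
Iris  | Product     | NULL   
Helen | Engineering | NULL   


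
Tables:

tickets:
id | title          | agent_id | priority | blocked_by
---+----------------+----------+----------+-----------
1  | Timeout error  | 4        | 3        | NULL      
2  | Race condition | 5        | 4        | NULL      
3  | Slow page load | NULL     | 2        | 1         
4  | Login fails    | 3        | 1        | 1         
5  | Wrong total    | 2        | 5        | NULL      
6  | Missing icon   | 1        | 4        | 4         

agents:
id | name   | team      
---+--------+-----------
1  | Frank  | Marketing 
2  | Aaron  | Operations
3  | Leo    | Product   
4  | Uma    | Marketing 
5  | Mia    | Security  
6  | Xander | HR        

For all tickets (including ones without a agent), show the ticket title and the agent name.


LEFT JOIN keeps every row from tickets (the left table); where agent_id has no match in agents, the agent columns become NULL. Walk through each ticket:
  - ticket 1 (Timeout error): agent_id=4 -> matches Uma
  - ticket 2 (Race condition): agent_id=5 -> matches Mia
  - ticket 3 (Slow page load): agent_id=NULL, no match -> kept with NULL
  - ticket 4 (Login fails): agent_id=3 -> matches Leo
  - ticket 5 (Wrong total): agent_id=2 -> matches Aaron
  - ticket 6 (Missing icon): agent_id=1 -> matches Frank
All 6 rows appear; 1 has NULL agent.

SQL:
SELECT a.title, b.name AS agent
FROM tickets a
LEFT JOIN agents b ON a.agent_id = b.id

Result:
title          | agent
---------------+------
Timeout error  | Uma  
Race condition | Mia  
Slow page load | NULL 
Login fails    | Leo  
Wrong total    | Aaron
Missing icon   | Frank


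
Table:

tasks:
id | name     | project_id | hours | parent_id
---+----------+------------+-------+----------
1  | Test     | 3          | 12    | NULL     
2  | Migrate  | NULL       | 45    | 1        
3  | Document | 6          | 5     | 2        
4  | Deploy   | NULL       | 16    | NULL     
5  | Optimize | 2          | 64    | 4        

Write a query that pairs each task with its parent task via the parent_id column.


This is a self-join: tasks is joined to a second copy of itself, matching each row's parent_id to another row's id. Use LEFT JOIN so rows with parent_id=NULL are kept.
  - task 1 (Test): parent_id=NULL -> NULL
  - task 2 (Migrate): parent_id=1 -> Test
  - task 3 (Document): parent_id=2 -> Migrate
  - task 4 (Deploy): parent_id=NULL -> NULL
  - task 5 (Optimize): parent_id=4 -> Deploy

SQL:
SELECT a.name AS item, b.name AS parent
FROM tasks a
LEFT JOIN tasks b ON a.parent_id = b.id

Result:
item     | parent 
---------+--------
Test     | NULL   
Migrate  | Test   
Document | Migrate
Deploy   | NULL   
Optimize | Deploy 


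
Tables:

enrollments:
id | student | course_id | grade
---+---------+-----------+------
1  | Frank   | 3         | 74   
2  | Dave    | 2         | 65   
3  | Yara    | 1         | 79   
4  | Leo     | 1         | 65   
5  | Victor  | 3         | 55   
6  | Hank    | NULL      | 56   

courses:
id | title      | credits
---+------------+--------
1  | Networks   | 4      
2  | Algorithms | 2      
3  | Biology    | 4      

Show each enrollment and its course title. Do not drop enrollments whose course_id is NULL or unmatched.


LEFT JOIN keeps every row from enrollments (the left table); where course_id has no match in courses, the course columns become NULL. Walk through each enrollment:
  - enrollment 1 (Frank): course_id=3 -> matches Biology
  - enrollment 2 (Dave): course_id=2 -> matches Algorithms
  - enrollment 3 (Yara): course_id=1 -> matches Networks
  - enrollment 4 (Leo): course_id=1 -> matches Networks
  - enrollment 5 (Victor): course_id=3 -> matches Biology
  - enrollment 6 (Hank): course_id=NULL, no match -> kept with NULL
All 6 rows appear; 1 has NULL course.

SQL:
SELECT a.student, b.title AS course
FROM enrollments a
LEFT JOIN courses b ON a.course_id = b.id

Result:
student | course    
--------+-----------
Frank   | Biology   
Dave    | Algorithms
Yara    | Networks  
Leo     | Networks  
Victor  | Biology   
Hank    | NULL      


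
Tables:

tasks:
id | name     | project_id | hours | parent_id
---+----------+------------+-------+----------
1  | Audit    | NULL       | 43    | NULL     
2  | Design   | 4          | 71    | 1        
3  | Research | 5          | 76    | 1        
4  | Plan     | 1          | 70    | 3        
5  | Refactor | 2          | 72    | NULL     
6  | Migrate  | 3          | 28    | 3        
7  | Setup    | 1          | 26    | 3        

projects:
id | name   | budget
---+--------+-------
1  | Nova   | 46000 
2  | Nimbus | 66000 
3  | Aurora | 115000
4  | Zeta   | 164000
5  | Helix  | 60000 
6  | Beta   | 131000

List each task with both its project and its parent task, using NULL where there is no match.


Two LEFT JOINs from the same base table tasks: one to projects via project_id, one to tasks itself via parent_id. Both are LEFT so every task is preserved.
Match against projects:
  - task 1 (Audit): project_id=NULL, no match -> kept with NULL
  - task 2 (Design): project_id=4 -> matches Zeta
  - task 3 (Research): project_id=5 -> matches Helix
  - task 4 (Plan): project_id=1 -> matches Nova
  - task 5 (Refactor): project_id=2 -> matches Nimbus
  - task 6 (Migrate): project_id=3 -> matches Aurora
  - task 7 (Setup): project_id=1 -> matches Nova
Match against tasks (self):
  - task 1 (Audit): parent_id=NULL -> NULL
  - task 2 (Design): parent_id=1 -> Audit
  - task 3 (Research): parent_id=1 -> Audit
  - task 4 (Plan): parent_id=3 -> Research
  - task 5 (Refactor): parent_id=NULL -> NULL
  - task 6 (Migrate): parent_id=3 -> Research
  - task 7 (Setup): parent_id=3 -> Research

SQL:
SELECT a.name, b.name AS project, c.name AS parent
FROM tasks a
LEFT JOIN projects b ON a.project_id = b.id
LEFT JOIN tasks c ON a.parent_id = c.id

Result:
name     | project | parent  
---------+---------+---------
Audit    | NULL    | NULL    
Design   | Zeta    | Audit   
Research | Helix   | Audit   
Plan     | Nova    | Research
Refactor | Nimbus  | NULL    
Migrate  | Aurora  | Research
Setup    | Nova    | Research


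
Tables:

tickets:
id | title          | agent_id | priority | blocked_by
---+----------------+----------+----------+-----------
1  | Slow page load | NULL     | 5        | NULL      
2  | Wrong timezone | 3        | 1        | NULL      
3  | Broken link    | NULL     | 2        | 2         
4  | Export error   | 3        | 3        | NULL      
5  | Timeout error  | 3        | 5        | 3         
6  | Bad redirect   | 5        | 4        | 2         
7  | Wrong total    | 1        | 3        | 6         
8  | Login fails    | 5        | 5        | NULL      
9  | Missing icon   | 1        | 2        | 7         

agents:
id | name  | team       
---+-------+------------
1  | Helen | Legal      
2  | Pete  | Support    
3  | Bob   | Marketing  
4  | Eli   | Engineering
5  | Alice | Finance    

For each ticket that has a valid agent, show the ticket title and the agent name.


INNER JOIN keeps only tickets rows whose agent_id matches an id in agents. Walk through each ticket:
  - ticket 1 (Slow page load): agent_id=NULL, no match -> dropped
  - ticket 2 (Wrong timezone): agent_id=3 -> matches Bob
  - ticket 3 (Broken link): agent_id=NULL, no match -> dropped
  - ticket 4 (Export error): agent_id=3 -> matches Bob
  - ticket 5 (Timeout error): agent_id=3 -> matches Bob
  - ticket 6 (Bad redirect): agent_id=5 -> matches Alice
  - ticket 7 (Wrong total): agent_id=1 -> matches Helen
  - ticket 8 (Login fails): agent_id=5 -> matches Alice
  - ticket 9 (Missing icon): agent_id=1 -> matches Helen
So 2 of 9 rows are dropped.

SQL:
SELECT a.title, b.name AS agent
FROM tickets a
INNER JOIN agents b ON a.agent_id = b.id

Result:
title          | agent
---------------+------
Wrong timezone | Bob  
Export error   | Bob  
Timeout error  | Bob  
Bad redirect   | Alice
Wrong total    | Helen
Login fails    | Alice
Missing icon   | Helen


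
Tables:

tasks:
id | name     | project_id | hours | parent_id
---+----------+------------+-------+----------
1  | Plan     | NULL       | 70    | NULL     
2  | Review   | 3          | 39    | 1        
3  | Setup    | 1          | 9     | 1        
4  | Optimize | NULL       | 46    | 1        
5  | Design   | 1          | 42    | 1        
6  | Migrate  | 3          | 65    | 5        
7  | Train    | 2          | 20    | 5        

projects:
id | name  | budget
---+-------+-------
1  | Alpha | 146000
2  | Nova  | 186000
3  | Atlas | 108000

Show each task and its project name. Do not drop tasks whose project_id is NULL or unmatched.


LEFT JOIN keeps every row from tasks (the left table); where project_id has no match in projects, the project columns become NULL. Walk through each task:
  - task 1 (Plan): project_id=NULL, no match -> kept with NULL
  - task 2 (Review): project_id=3 -> matches Atlas
  - task 3 (Setup): project_id=1 -> matches Alpha
  - task 4 (Optimize): project_id=NULL, no match -> kept with NULL
  - task 5 (Design): project_id=1 -> matches Alpha
  - task 6 (Migrate): project_id=3 -> matches Atlas
  - task 7 (Train): project_id=2 -> matches Nova
All 7 rows appear; 2 have NULL project.

SQL:
SELECT a.name, b.name AS project
FROM tasks a
LEFT JOIN projects b ON a.project_id = b.id

Result:
name     | project
---------+--------
Plan     | NULL   
Review   | Atlas  
Setup    | Alpha  
Optimize | NULL   
Design   | Alpha  
Migrate  | Atlas  
Train    | Nova   


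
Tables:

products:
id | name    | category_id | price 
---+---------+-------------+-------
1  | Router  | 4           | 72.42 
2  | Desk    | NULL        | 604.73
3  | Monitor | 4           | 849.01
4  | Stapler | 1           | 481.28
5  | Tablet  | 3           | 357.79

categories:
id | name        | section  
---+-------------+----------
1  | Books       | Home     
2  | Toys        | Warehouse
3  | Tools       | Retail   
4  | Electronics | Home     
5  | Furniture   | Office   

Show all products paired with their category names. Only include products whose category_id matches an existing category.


INNER JOIN keeps only products rows whose category_id matches an id in categories. Walk through each product:
  - product 1 (Router): category_id=4 -> matches Electronics
  - product 2 (Desk): category_id=NULL, no match -> dropped
  - product 3 (Monitor): category_id=4 -> matches Electronics
  - product 4 (Stapler): category_id=1 -> matches Books
  - product 5 (Tablet): category_id=3 -> matches Tools
So 1 of 5 rows is dropped.

SQL:
SELECT a.name, b.name AS category
FROM products a
INNER JOIN categories b ON a.category_id = b.id

Result:
name    | category   
--------+------------
Router  | Electronics
Monitor | Electronics
Stapler | Books      
Tablet  | Tools      


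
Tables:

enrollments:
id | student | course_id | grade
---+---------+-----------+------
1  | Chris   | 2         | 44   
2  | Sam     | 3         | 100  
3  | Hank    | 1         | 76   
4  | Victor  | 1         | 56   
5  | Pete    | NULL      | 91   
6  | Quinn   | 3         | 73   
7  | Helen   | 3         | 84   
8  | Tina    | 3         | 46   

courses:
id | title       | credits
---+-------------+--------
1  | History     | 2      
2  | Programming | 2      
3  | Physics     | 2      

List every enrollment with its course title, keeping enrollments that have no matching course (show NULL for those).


LEFT JOIN keeps every row from enrollments (the left table); where course_id has no match in courses, the course columns become NULL. Walk through each enrollment:
  - enrollment 1 (Chris): course_id=2 -> matches Programming
  - enrollment 2 (Sam): course_id=3 -> matches Physics
  - enrollment 3 (Hank): course_id=1 -> matches History
  - enrollment 4 (Victor): course_id=1 -> matches History
  - enrollment 5 (Pete): course_id=NULL, no match -> kept with NULL
  - enrollment 6 (Quinn): course_id=3 -> matches Physics
  - enrollment 7 (Helen): course_id=3 -> matches Physics
  - enrollment 8 (Tina): course_id=3 -> matches Physics
All 8 rows appear; 1 has NULL course.

SQL:
SELECT a.student, b.title AS course
FROM enrollments a
LEFT JOIN courses b ON a.course_id = b.id

Result:
student | course     
--------+------------
Chris   | Programming
Sam     | Physics    
Hank    | History    
Victor  | History    
Pete    | NULL       
Quinn   | Physics    
Helen   | Physics    
Tina    | Physics    


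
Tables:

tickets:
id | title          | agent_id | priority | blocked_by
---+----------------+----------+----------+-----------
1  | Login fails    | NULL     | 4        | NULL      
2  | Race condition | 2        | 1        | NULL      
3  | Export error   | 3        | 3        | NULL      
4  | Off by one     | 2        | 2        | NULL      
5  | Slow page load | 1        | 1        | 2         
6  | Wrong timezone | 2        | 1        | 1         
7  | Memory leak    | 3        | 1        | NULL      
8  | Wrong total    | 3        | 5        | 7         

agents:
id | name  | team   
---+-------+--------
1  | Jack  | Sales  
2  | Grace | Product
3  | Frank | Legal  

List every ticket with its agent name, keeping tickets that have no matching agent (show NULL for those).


LEFT JOIN keeps every row from tickets (the left table); where agent_id has no match in agents, the agent columns become NULL. Walk through each ticket:
  - ticket 1 (Login fails): agent_id=NULL, no match -> kept with NULL
  - ticket 2 (Race condition): agent_id=2 -> matches Grace
  - ticket 3 (Export error): agent_id=3 -> matches Frank
  - ticket 4 (Off by one): agent_id=2 -> matches Grace
  - ticket 5 (Slow page load): agent_id=1 -> matches Jack
  - ticket 6 (Wrong timezone): agent_id=2 -> matches Grace
  - ticket 7 (Memory leak): agent_id=3 -> matches Frank
  - ticket 8 (Wrong total): agent_id=3 -> matches Frank
All 8 rows appear; 1 has NULL agent.

SQL:
SELECT a.title, b.name AS agent
FROM tickets a
LEFT JOIN agents b ON a.agent_id = b.id

Result:
title          | agent
---------------+------
Login fails    | NULL 
Race condition | Grace
Export error   | Frank
Off by one     | Grace
Slow page load | Jack 
Wrong timezone | Grace
Memory leak    | Frank
Wrong total    | Frank


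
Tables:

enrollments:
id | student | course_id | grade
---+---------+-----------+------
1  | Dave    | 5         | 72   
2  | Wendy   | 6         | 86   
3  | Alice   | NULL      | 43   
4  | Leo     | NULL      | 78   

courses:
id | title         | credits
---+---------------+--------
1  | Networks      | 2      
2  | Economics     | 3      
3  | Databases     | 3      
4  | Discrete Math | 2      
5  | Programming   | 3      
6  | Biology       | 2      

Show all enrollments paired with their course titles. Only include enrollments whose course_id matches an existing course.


INNER JOIN keeps only enrollments rows whose course_id matches an id in courses. Walk through each enrollment:
  - enrollment 1 (Dave): course_id=5 -> matches Programming
  - enrollment 2 (Wendy): course_id=6 -> matches Biology
  - enrollment 3 (Alice): course_id=NULL, no match -> dropped
  - enrollment 4 (Leo): course_id=NULL, no match -> dropped
So 2 of 4 rows are dropped.

SQL:
SELECT a.student, b.title AS course
FROM enrollments a
INNER JOIN courses b ON a.course_id = b.id

Result:
student | course     
--------+------------
Dave    | Programming
Wendy   | Biology    


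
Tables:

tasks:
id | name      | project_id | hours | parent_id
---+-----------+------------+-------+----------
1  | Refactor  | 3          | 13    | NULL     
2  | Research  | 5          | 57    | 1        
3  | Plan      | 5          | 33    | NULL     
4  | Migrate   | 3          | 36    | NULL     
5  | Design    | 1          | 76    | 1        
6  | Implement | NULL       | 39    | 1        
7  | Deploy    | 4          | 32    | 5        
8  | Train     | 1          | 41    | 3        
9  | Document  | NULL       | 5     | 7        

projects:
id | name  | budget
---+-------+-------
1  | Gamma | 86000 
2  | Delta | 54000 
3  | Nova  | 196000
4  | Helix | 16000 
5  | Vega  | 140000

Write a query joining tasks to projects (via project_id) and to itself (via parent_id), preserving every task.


Two LEFT JOINs from the same base table tasks: one to projects via project_id, one to tasks itself via parent_id. Both are LEFT so every task is preserved.
Match against projects:
  - task 1 (Refactor): project_id=3 -> matches Nova
  - task 2 (Research): project_id=5 -> matches Vega
  - task 3 (Plan): project_id=5 -> matches Vega
  - task 4 (Migrate): project_id=3 -> matches Nova
  - task 5 (Design): project_id=1 -> matches Gamma
  - task 6 (Implement): project_id=NULL, no match -> kept with NULL
  - task 7 (Deploy): project_id=4 -> matches Helix
  - task 8 (Train): project_id=1 -> matches Gamma
  - task 9 (Document): project_id=NULL, no match -> kept with NULL
Match against tasks (self):
  - task 1 (Refactor): parent_id=NULL -> NULL
  - task 2 (Research): parent_id=1 -> Refactor
  - task 3 (Plan): parent_id=NULL -> NULL
  - task 4 (Migrate): parent_id=NULL -> NULL
  - task 5 (Design): parent_id=1 -> Refactor
  - task 6 (Implement): parent_id=1 -> Refactor
  - task 7 (Deploy): parent_id=5 -> Design
  - task 8 (Train): parent_id=3 -> Plan
  - task 9 (Document): parent_id=7 -> Deploy

SQL:
SELECT a.name, b.name AS project, c.name AS parent
FROM tasks a
LEFT JOIN projects b ON a.project_id = b.id
LEFT JOIN tasks c ON a.parent_id = c.id

Result:
name      | project | parent  
----------+---------+---------
Refactor  | Nova    | NULL    
Research  | Vega    | Refactor
Plan      | Vega    | NULL    
Migrate   | Nova    | NULL    
Design    | Gamma   | Refactor
Implement | NULL    | Refactor
Deploy    | Helix   | Design  
Train     | Gamma   | Plan    
Document  | NULL    | Deploy  


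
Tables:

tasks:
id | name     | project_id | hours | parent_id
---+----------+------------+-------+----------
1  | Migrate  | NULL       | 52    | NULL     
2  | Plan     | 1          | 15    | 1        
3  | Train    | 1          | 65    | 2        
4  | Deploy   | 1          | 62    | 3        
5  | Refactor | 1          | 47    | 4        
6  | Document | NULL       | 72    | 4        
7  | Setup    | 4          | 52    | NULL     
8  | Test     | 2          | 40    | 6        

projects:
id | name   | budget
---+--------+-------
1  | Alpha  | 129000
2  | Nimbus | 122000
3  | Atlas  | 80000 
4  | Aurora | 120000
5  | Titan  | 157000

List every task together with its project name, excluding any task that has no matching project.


INNER JOIN keeps only tasks rows whose project_id matches an id in projects. Walk through each task:
  - task 1 (Migrate): project_id=NULL, no match -> dropped
  - task 2 (Plan): project_id=1 -> matches Alpha
  - task 3 (Train): project_id=1 -> matches Alpha
  - task 4 (Deploy): project_id=1 -> matches Alpha
  - task 5 (Refactor): project_id=1 -> matches Alpha
  - task 6 (Document): project_id=NULL, no match -> dropped
  - task 7 (Setup): project_id=4 -> matches Aurora
  - task 8 (Test): project_id=2 -> matches Nimbus
So 2 of 8 rows are dropped.

SQL:
SELECT a.name, b.name AS project
FROM tasks a
INNER JOIN projects b ON a.project_id = b.id

Result:
name     | project
---------+--------
Plan     | Alpha  
Train    | Alpha  
Deploy   | Alpha  
Refactor | Alpha  
Setup    | Aurora 
Test     | Nimbus 


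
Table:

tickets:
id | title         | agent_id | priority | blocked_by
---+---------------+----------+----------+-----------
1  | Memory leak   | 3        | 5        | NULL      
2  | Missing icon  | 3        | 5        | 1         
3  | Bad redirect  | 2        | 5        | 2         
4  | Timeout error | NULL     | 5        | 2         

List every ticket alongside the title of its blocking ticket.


This is a self-join: tickets is joined to a second copy of itself, matching each row's blocked_by to another row's id. Use LEFT JOIN so rows with blocked_by=NULL are kept.
  - ticket 1 (Memory leak): blocked_by=NULL -> NULL
  - ticket 2 (Missing icon): blocked_by=1 -> Memory leak
  - ticket 3 (Bad redirect): blocked_by=2 -> Missing icon
  - ticket 4 (Timeout error): blocked_by=2 -> Missing icon

SQL:
SELECT a.title AS item, b.title AS blocked_by
FROM tickets a
LEFT JOIN tickets b ON a.blocked_by = b.id

Result:
item          | blocked_by  
--------------+-------------
Memory leak   | NULL        
Missing icon  | Memory leak 
Bad redirect  | Missing icon
Timeout error | Missing icon


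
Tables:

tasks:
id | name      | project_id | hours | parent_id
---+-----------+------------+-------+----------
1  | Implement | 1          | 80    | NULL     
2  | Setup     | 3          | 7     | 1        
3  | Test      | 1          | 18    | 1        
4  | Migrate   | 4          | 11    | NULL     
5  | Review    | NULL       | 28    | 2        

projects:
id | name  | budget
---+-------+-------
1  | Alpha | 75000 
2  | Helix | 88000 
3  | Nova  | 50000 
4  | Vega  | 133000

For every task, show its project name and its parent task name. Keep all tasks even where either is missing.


Two LEFT JOINs from the same base table tasks: one to projects via project_id, one to tasks itself via parent_id. Both are LEFT so every task is preserved.
Match against projects:
  - task 1 (Implement): project_id=1 -> matches Alpha
  - task 2 (Setup): project_id=3 -> matches Nova
  - task 3 (Test): project_id=1 -> matches Alpha
  - task 4 (Migrate): project_id=4 -> matches Vega
  - task 5 (Review): project_id=NULL, no match -> kept with NULL
Match against tasks (self):
  - task 1 (Implement): parent_id=NULL -> NULL
  - task 2 (Setup): parent_id=1 -> Implement
  - task 3 (Test): parent_id=1 -> Implement
  - task 4 (Migrate): parent_id=NULL -> NULL
  - task 5 (Review): parent_id=2 -> Setup

SQL:
SELECT a.name, b.name AS project, c.name AS parent
FROM tasks a
LEFT JOIN projects b ON a.project_id = b.id
LEFT JOIN tasks c ON a.parent_id = c.id

Result:
name      | project | parent   
----------+---------+----------
Implement | Alpha   | NULL     
Setup     | Nova    | Implement
Test      | Alpha   | Implement
Migrate   | Vega    | NULL     
Review    | NULL    | Setup    


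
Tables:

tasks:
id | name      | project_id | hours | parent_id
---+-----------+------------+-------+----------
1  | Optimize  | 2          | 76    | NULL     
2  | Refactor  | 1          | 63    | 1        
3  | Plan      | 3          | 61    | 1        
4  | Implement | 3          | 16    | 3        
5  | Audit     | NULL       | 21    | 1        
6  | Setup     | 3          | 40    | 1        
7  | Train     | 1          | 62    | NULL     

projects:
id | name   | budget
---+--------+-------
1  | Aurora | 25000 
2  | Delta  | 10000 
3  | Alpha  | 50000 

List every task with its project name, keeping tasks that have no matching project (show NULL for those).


LEFT JOIN keeps every row from tasks (the left table); where project_id has no match in projects, the project columns become NULL. Walk through each task:
  - task 1 (Optimize): project_id=2 -> matches Delta
  - task 2 (Refactor): project_id=1 -> matches Aurora
  - task 3 (Plan): project_id=3 -> matches Alpha
  - task 4 (Implement): project_id=3 -> matches Alpha
  - task 5 (Audit): project_id=NULL, no match -> kept with NULL
  - task 6 (Setup): project_id=3 -> matches Alpha
  - task 7 (Train): project_id=1 -> matches Aurora
All 7 rows appear; 1 has NULL project.

SQL:
SELECT a.name, b.name AS project
FROM tasks a
LEFT JOIN projects b ON a.project_id = b.id

Result:
name      | project
----------+--------
Optimize  | Delta  
Refactor  | Aurora 
Plan      | Alpha  
Implement | Alpha  
Audit     | NULL   
Setup     | Alpha  
Train     | Aurora 


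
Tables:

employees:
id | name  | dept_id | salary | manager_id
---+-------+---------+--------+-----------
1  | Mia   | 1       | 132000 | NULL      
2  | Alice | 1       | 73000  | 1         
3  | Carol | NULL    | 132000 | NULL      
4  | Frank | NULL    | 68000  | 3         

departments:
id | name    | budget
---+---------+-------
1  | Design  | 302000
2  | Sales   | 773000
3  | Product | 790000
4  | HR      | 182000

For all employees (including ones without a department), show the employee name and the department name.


LEFT JOIN keeps every row from employees (the left table); where dept_id has no match in departments, the department columns become NULL. Walk through each employee:
  - employee 1 (Mia): dept_id=1 -> matches Design
  - employee 2 (Alice): dept_id=1 -> matches Design
  - employee 3 (Carol): dept_id=NULL, no match -> kept with NULL
  - employee 4 (Frank): dept_id=NULL, no match -> kept with NULL
All 4 rows appear; 2 have NULL department.

SQL:
SELECT a.name, b.name AS department
FROM employees a
LEFT JOIN departments b ON a.dept_id = b.id

Result:
name  | department
------+-----------
Mia   | Design    
Alice | Design    
Carol | NULL      
Frank | NULL      


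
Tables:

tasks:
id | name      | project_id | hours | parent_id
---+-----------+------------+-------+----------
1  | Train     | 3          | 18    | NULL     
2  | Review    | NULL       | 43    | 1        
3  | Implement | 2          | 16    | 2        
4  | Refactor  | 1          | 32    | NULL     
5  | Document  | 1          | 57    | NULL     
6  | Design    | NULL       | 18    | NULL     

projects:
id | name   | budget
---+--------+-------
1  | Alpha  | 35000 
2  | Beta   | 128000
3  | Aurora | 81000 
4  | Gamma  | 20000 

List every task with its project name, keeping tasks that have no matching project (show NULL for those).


LEFT JOIN keeps every row from tasks (the left table); where project_id has no match in projects, the project columns become NULL. Walk through each task:
  - task 1 (Train): project_id=3 -> matches Aurora
  - task 2 (Review): project_id=NULL, no match -> kept with NULL
  - task 3 (Implement): project_id=2 -> matches Beta
  - task 4 (Refactor): project_id=1 -> matches Alpha
  - task 5 (Document): project_id=1 -> matches Alpha
  - task 6 (Design): project_id=NULL, no match -> kept with NULL
All 6 rows appear; 2 have NULL project.

SQL:
SELECT a.name, b.name AS project
FROM tasks a
LEFT JOIN projects b ON a.project_id = b.id

Result:
name      | project
----------+--------
Train     | Aurora 
Review    | NULL   
Implement | Beta   
Refactor  | Alpha  
Document  | Alpha  
Design    | NULL   


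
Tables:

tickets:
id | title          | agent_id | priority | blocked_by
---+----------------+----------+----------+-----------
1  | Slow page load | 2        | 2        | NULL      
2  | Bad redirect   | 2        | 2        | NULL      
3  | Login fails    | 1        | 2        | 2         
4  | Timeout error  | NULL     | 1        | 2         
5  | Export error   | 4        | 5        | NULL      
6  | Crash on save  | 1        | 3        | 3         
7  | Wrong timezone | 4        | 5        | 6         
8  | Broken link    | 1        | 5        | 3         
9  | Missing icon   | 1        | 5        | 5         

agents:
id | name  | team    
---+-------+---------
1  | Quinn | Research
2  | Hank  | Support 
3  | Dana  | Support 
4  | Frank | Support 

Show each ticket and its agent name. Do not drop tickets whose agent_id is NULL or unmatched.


LEFT JOIN keeps every row from tickets (the left table); where agent_id has no match in agents, the agent columns become NULL. Walk through each ticket:
  - ticket 1 (Slow page load): agent_id=2 -> matches Hank
  - ticket 2 (Bad redirect): agent_id=2 -> matches Hank
  - ticket 3 (Login fails): agent_id=1 -> matches Quinn
  - ticket 4 (Timeout error): agent_id=NULL, no match -> kept with NULL
  - ticket 5 (Export error): agent_id=4 -> matches Frank
  - ticket 6 (Crash on save): agent_id=1 -> matches Quinn
  - ticket 7 (Wrong timezone): agent_id=4 -> matches Frank
  - ticket 8 (Broken link): agent_id=1 -> matches Quinn
  - ticket 9 (Missing icon): agent_id=1 -> matches Quinn
All 9 rows appear; 1 has NULL agent.

SQL:
SELECT a.title, b.name AS agent
FROM tickets a
LEFT JOIN agents b ON a.agent_id = b.id

Result:
title          | agent
---------------+------
Slow page load | Hank 
Bad redirect   | Hank 
Login fails    | Quinn
Timeout error  | NULL 
Export error   | Frank
Crash on save  | Quinn
Wrong timezone | Frank
Broken link    | Quinn
Missing icon   | Quinn


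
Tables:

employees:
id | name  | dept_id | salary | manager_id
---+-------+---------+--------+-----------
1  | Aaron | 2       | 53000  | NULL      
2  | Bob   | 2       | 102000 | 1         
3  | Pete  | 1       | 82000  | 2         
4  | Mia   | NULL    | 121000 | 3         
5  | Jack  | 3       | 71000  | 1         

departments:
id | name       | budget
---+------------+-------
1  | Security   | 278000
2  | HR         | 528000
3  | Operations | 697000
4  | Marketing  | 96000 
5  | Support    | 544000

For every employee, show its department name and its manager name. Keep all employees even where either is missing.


Two LEFT JOINs from the same base table employees: one to departments via dept_id, one to employees itself via manager_id. Both are LEFT so every employee is preserved.
Match against departments:
  - employee 1 (Aaron): dept_id=2 -> matches HR
  - employee 2 (Bob): dept_id=2 -> matches HR
  - employee 3 (Pete): dept_id=1 -> matches Security
  - employee 4 (Mia): dept_id=NULL, no match -> kept with NULL
  - employee 5 (Jack): dept_id=3 -> matches Operations
Match against employees (self):
  - employee 1 (Aaron): manager_id=NULL -> NULL
  - employee 2 (Bob): manager_id=1 -> Aaron
  - employee 3 (Pete): manager_id=2 -> Bob
  - employee 4 (Mia): manager_id=3 -> Pete
  - employee 5 (Jack): manager_id=1 -> Aaron

SQL:
SELECT a.name, b.name AS department, c.name AS manager
FROM employees a
LEFT JOIN departments b ON a.dept_id = b.id
LEFT JOIN employees c ON a.manager_id = c.id

Result:
name  | department | manager
------+------------+--------
Aaron | HR         | NULL   
Bob   | HR         | Aaron  
Pete  | Security   | Bob    
Mia   | NULL       | Pete   
Jack  | Operations | Aaron  


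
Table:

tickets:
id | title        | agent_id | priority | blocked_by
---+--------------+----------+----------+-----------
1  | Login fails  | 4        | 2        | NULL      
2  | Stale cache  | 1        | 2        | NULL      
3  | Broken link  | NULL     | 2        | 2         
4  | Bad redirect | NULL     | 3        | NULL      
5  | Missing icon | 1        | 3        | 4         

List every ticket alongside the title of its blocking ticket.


This is a self-join: tickets is joined to a second copy of itself, matching each row's blocked_by to another row's id. Use LEFT JOIN so rows with blocked_by=NULL are kept.
  - ticket 1 (Login fails): blocked_by=NULL -> NULL
  - ticket 2 (Stale cache): blocked_by=NULL -> NULL
  - ticket 3 (Broken link): blocked_by=2 -> Stale cache
  - ticket 4 (Bad redirect): blocked_by=NULL -> NULL
  - ticket 5 (Missing icon): blocked_by=4 -> Bad redirect

SQL:
SELECT a.title AS item, b.title AS blocked_by
FROM tickets a
LEFT JOIN tickets b ON a.blocked_by = b.id

Result:
item         | blocked_by  
-------------+-------------
Login fails  | NULL        
Stale cache  | NULL        
Broken link  | Stale cache 
Bad redirect | NULL        
Missing icon | Bad redirect


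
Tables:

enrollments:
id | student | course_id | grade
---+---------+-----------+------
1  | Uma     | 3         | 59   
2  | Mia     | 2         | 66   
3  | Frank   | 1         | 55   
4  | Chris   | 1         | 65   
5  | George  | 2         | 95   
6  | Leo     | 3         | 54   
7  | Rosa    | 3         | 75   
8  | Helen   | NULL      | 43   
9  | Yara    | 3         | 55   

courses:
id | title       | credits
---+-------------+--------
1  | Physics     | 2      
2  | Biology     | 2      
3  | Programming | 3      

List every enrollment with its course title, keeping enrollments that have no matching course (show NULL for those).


LEFT JOIN keeps every row from enrollments (the left table); where course_id has no match in courses, the course columns become NULL. Walk through each enrollment:
  - enrollment 1 (Uma): course_id=3 -> matches Programming
  - enrollment 2 (Mia): course_id=2 -> matches Biology
  - enrollment 3 (Frank): course_id=1 -> matches Physics
  - enrollment 4 (Chris): course_id=1 -> matches Physics
  - enrollment 5 (George): course_id=2 -> matches Biology
  - enrollment 6 (Leo): course_id=3 -> matches Programming
  - enrollment 7 (Rosa): course_id=3 -> matches Programming
  - enrollment 8 (Helen): course_id=NULL, no match -> kept with NULL
  - enrollment 9 (Yara): course_id=3 -> matches Programming
All 9 rows appear; 1 has NULL course.

SQL:
SELECT a.student, b.title AS course
FROM enrollments a
LEFT JOIN courses b ON a.course_id = b.id

Result:
student | course     
--------+------------
Uma     | Programming
Mia     | Biology    
Frank   | Physics    
Chris   | Physics    
George  | Biology    
Leo     | Programming
Rosa    | Programming
Helen   | NULL       
Yara    | Programming


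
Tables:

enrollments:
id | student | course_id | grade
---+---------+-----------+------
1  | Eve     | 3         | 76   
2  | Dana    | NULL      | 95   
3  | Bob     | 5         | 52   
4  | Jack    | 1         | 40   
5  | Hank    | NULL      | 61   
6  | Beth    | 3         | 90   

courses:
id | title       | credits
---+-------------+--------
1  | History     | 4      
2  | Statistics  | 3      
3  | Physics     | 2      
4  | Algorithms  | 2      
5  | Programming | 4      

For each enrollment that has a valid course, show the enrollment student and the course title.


INNER JOIN keeps only enrollments rows whose course_id matches an id in courses. Walk through each enrollment:
  - enrollment 1 (Eve): course_id=3 -> matches Physics
  - enrollment 2 (Dana): course_id=NULL, no match -> dropped
  - enrollment 3 (Bob): course_id=5 -> matches Programming
  - enrollment 4 (Jack): course_id=1 -> matches History
  - enrollment 5 (Hank): course_id=NULL, no match -> dropped
  - enrollment 6 (Beth): course_id=3 -> matches Physics
So 2 of 6 rows are dropped.

SQL:
SELECT a.student, b.title AS course
FROM enrollments a
INNER JOIN courses b ON a.course_id = b.id

Result:
student | course     
--------+------------
Eve     | Physics    
Bob     | Programming
Jack    | History    
Beth    | Physics    


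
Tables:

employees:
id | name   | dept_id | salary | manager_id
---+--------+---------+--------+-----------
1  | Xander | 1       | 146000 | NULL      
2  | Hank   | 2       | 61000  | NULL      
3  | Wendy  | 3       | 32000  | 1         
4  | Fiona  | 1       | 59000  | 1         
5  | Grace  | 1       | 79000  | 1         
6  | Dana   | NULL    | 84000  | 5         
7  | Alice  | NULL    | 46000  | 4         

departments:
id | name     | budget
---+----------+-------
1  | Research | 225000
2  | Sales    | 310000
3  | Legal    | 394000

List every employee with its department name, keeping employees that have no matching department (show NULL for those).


LEFT JOIN keeps every row from employees (the left table); where dept_id has no match in departments, the department columns become NULL. Walk through each employee:
  - employee 1 (Xander): dept_id=1 -> matches Research
  - employee 2 (Hank): dept_id=2 -> matches Sales
  - employee 3 (Wendy): dept_id=3 -> matches Legal
  - employee 4 (Fiona): dept_id=1 -> matches Research
  - employee 5 (Grace): dept_id=1 -> matches Research
  - employee 6 (Dana): dept_id=NULL, no match -> kept with NULL
  - employee 7 (Alice): dept_id=NULL, no match -> kept with NULL
All 7 rows appear; 2 have NULL department.

SQL:
SELECT a.name, b.name AS department
FROM employees a
LEFT JOIN departments b ON a.dept_id = b.id

Result:
name   | department
-------+-----------
Xander | Research  
Hank   | Sales     
Wendy  | Legal     
Fiona  | Research  
Grace  | Research  
Dana   | NULL      
Alice  | NULL      


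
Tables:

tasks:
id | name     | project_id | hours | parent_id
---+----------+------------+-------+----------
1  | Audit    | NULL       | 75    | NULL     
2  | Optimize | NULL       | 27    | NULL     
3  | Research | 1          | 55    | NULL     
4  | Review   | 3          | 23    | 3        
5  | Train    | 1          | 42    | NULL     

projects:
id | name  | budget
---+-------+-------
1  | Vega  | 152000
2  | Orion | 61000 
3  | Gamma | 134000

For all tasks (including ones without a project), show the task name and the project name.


LEFT JOIN keeps every row from tasks (the left table); where project_id has no match in projects, the project columns become NULL. Walk through each task:
  - task 1 (Audit): project_id=NULL, no match -> kept with NULL
  - task 2 (Optimize): project_id=NULL, no match -> kept with NULL
  - task 3 (Research): project_id=1 -> matches Vega
  - task 4 (Review): project_id=3 -> matches Gamma
  - task 5 (Train): project_id=1 -> matches Vega
All 5 rows appear; 2 have NULL project.

SQL:
SELECT a.name, b.name AS project
FROM tasks a
LEFT JOIN projects b ON a.project_id = b.id

Result:
name     | project
---------+--------
Audit    | NULL   
Optimize | NULL   
Research | Vega   
Review   | Gamma  
Train    | Vega   


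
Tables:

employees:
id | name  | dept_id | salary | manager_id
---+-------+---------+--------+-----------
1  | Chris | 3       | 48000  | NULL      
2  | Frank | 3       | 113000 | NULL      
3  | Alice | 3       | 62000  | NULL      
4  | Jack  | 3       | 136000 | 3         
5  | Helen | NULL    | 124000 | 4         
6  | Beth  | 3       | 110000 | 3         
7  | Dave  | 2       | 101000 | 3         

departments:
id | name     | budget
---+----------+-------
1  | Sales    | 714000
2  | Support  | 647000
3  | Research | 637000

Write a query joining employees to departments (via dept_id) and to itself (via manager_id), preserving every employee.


Two LEFT JOINs from the same base table employees: one to departments via dept_id, one to employees itself via manager_id. Both are LEFT so every employee is preserved.
Match against departments:
  - employee 1 (Chris): dept_id=3 -> matches Research
  - employee 2 (Frank): dept_id=3 -> matches Research
  - employee 3 (Alice): dept_id=3 -> matches Research
  - employee 4 (Jack): dept_id=3 -> matches Research
  - employee 5 (Helen): dept_id=NULL, no match -> kept with NULL
  - employee 6 (Beth): dept_id=3 -> matches Research
  - employee 7 (Dave): dept_id=2 -> matches Support
Match against employees (self):
  - employee 1 (Chris): manager_id=NULL -> NULL
  - employee 2 (Frank): manager_id=NULL -> NULL
  - employee 3 (Alice): manager_id=NULL -> NULL
  - employee 4 (Jack): manager_id=3 -> Alice
  - employee 5 (Helen): manager_id=4 -> Jack
  - employee 6 (Beth): manager_id=3 -> Alice
  - employee 7 (Dave): manager_id=3 -> Alice

SQL:
SELECT a.name, b.name AS department, c.name AS manager
FROM employees a
LEFT JOIN departments b ON a.dept_id = b.id
LEFT JOIN employees c ON a.manager_id = c.id

Result:
name  | department | manager
------+------------+--------
Chris | Research   | NULL   
Frank | Research   | NULL   
Alice | Research   | NULL   
Jack  | Research   | Alice  
Helen | NULL       | Jack   
Beth  | Research   | Alice  
Dave  | Support    | Alice  
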